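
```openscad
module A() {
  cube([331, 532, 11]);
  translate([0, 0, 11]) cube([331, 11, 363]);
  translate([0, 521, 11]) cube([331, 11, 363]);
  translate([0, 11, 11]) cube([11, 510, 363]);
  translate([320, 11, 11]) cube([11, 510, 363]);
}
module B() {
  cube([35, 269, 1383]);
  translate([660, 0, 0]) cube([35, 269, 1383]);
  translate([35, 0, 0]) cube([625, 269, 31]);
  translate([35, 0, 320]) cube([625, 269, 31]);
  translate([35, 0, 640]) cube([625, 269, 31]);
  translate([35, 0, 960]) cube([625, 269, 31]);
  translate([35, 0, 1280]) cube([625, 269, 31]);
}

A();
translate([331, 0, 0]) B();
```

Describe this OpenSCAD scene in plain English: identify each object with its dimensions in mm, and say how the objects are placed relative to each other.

A is an open-topped rectangular box: outside dimensions 331×532×374 mm, with a uniform wall and base thickness of 11 mm. The base is a full 331×532 slab on the floor; four walls sit on top of the base. The front and back walls (the −y and +y sides) span the full width; the two side walls fit between them.

B is a bookshelf 695 mm wide overall, 269 mm deep and 1383 mm tall. The two sides are 35 mm thick vertical panels. 5 horizontal shelves of 31 mm thickness span between the inner faces of the sides; the lowest shelf sits on the floor and shelves are stacked with a clear vertical gap of 289 mm between each pair.

The bookshelf is against the open box's +x side, with their −y faces flush.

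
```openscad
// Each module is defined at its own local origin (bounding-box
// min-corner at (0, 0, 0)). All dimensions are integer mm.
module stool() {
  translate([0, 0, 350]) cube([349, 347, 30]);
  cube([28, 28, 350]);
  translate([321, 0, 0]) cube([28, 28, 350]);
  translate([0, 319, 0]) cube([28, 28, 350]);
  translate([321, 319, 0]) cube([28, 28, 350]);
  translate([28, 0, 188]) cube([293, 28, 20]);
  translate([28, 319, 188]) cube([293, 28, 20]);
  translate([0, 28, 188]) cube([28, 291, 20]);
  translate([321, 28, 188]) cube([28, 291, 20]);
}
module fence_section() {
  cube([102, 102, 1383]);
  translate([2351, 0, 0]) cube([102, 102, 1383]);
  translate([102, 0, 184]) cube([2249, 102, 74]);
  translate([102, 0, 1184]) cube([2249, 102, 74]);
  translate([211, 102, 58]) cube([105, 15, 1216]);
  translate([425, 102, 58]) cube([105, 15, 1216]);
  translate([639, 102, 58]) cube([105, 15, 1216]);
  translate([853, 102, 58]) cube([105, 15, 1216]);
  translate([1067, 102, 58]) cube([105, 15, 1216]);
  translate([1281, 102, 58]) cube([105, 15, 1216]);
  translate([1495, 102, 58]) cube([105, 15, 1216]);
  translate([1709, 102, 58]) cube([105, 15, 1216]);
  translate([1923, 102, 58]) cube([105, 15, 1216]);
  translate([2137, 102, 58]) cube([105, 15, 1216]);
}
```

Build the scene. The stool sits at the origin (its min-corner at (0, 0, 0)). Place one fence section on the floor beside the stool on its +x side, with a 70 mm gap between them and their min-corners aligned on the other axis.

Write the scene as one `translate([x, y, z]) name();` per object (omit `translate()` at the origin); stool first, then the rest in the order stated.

stool();
translate([419, 0, 0]) fence_section();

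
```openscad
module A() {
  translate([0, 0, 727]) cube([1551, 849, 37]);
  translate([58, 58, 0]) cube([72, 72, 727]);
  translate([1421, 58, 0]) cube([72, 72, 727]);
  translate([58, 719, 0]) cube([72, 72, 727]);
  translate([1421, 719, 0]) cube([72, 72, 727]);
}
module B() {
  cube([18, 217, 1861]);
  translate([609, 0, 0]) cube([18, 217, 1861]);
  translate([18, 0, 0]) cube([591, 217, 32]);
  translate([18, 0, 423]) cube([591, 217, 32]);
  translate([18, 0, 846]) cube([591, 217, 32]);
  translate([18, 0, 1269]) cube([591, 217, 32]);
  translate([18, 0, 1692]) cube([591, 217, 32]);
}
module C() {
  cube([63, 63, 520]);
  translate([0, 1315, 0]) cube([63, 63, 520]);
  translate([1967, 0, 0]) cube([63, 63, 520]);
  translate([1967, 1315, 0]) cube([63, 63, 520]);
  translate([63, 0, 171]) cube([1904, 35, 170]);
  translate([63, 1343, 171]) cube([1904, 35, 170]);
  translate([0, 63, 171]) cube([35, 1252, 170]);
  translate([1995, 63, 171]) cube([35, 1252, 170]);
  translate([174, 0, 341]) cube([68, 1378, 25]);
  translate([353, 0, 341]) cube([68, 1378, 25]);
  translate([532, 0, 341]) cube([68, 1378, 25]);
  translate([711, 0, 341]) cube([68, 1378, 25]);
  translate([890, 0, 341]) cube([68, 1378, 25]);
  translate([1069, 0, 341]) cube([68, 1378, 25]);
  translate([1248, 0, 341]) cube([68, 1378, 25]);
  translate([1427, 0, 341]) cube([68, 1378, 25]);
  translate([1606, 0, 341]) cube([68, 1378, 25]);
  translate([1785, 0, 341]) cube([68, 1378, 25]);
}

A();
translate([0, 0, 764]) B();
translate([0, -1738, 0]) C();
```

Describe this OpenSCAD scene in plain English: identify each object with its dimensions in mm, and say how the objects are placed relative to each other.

A is a rectangular dining table. The top is 1551×849×37 mm with its upper surface at z = 764 mm. It stands on four 72×72 mm square legs, each inset 58 mm from the nearest pair of top edges, running from the floor to the underside of the top.

B is a bookshelf 627 mm wide overall, 217 mm deep and 1861 mm tall. The two sides are 18 mm thick vertical panels. 5 horizontal shelves of 32 mm thickness span between the inner faces of the sides; the lowest shelf sits on the floor and shelves are stacked with a clear vertical gap of 391 mm between each pair.

C is a bed frame 2030 mm long (x) by 1378 mm wide (y). Four 63×63 mm corner posts, 520 mm tall, at the corners of the footprint. Four rails of 35 mm thickness and 170 mm height run between adjacent posts with their undersides at z = 171 mm, their outer faces flush with the outside of the frame (the two x-running rails run between the posts' inner faces; the two y-running rails run between the posts' inner faces). 10 slats, each 68 mm wide (x) and 25 mm thick, lie across the top of the two x-running rails, running the full 1378 mm width of the frame in y; the slats are evenly spaced along x between the inner faces of the end posts with equal gaps (rounded down to the nearest mm) at the −x end and between each pair — any rounding remainder accumulates at the +x end.

The bookshelf is on top of the table. The bed frame is on the floor beside the table on its −y side.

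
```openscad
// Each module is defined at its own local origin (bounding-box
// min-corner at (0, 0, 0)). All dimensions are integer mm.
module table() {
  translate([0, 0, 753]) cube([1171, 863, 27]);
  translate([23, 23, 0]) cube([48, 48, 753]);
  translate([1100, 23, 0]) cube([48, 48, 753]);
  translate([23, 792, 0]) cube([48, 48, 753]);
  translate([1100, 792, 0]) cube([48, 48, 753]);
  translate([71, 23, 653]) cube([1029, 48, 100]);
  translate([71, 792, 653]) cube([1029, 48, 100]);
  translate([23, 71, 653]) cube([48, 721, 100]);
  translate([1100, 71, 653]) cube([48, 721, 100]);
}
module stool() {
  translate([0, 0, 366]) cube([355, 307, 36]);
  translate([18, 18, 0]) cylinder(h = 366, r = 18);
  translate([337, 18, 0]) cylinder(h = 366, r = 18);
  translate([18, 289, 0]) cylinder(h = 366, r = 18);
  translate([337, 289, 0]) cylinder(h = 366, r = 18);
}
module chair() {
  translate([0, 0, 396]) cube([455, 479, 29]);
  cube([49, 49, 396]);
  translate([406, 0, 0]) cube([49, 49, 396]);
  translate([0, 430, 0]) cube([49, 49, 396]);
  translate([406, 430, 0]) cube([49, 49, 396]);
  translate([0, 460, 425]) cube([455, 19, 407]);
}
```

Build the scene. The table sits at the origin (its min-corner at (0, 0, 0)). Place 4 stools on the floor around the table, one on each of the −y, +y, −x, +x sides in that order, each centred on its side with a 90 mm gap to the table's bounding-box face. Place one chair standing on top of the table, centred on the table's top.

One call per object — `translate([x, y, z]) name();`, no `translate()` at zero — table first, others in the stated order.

table();
translate([408, -397, 0]) stool();
translate([408, 953, 0]) stool();
translate([-445, 278, 0]) stool();
translate([1261, 278, 0]) stool();
translate([358, 192, 780]) chair();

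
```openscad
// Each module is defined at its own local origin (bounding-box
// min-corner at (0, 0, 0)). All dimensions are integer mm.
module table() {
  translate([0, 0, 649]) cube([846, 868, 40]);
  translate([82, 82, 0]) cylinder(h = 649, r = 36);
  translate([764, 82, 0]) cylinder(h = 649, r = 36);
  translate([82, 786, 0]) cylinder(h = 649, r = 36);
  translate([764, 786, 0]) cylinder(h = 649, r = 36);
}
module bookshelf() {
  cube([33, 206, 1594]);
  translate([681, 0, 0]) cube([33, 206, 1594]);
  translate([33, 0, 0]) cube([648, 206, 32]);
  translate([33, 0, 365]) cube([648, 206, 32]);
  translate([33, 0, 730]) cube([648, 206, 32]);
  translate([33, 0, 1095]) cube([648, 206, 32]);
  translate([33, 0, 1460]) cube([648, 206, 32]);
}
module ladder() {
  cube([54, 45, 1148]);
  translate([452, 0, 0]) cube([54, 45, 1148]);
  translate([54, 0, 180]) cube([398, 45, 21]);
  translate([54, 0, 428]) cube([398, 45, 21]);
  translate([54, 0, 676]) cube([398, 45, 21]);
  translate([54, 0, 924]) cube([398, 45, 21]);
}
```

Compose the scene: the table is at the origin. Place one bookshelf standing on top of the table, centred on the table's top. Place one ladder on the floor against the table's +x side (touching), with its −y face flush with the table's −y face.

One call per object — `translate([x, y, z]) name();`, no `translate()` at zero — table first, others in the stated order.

table();
translate([66, 331, 689]) bookshelf();
translate([846, 0, 0]) ladder();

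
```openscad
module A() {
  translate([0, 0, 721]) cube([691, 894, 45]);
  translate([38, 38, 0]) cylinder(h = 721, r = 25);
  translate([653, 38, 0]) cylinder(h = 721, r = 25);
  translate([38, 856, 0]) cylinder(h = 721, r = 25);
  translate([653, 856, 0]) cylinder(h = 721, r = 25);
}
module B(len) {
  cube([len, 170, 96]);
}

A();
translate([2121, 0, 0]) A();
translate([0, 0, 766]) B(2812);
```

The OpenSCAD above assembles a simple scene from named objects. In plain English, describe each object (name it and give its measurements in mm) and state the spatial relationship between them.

A is a rectangular dining table. The top is 691×894×45 mm with its upper surface at z = 766 mm. It stands on four round legs of 50 mm diameter, each leg's bounding box inset 13 mm from the nearest pair of top edges, running from the floor to the underside of the top.

B is a rectangular beam 2812 mm long (x), 170 mm deep (y), 96 mm thick (z).

The beam spans the tops of two tables placed 1430 mm apart, resting at z = 766 mm.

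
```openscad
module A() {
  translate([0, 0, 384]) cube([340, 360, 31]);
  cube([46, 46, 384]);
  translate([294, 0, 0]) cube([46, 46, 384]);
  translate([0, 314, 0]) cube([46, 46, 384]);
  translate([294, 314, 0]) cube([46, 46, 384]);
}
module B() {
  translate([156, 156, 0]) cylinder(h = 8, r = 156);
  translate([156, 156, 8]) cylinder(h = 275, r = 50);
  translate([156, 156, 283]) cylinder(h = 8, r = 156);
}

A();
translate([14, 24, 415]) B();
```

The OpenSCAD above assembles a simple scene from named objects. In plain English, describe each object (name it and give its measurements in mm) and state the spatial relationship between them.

A is a four-legged stool. The seat is 340×360 mm, 31 mm thick, top at z = 415 mm. It stands on four square legs, each 46×46 mm in cross-section, from z = 0 to the seat underside, each flush with a corner of the seat.

B is a spool: two coaxial disc flanges of radius 156 mm and thickness 8 mm, joined by a core cylinder of radius 50 mm and height 275 mm. The lower flange rests on z = 0 and the three cylinders share a vertical axis.

The spool is on top of the stool, centred.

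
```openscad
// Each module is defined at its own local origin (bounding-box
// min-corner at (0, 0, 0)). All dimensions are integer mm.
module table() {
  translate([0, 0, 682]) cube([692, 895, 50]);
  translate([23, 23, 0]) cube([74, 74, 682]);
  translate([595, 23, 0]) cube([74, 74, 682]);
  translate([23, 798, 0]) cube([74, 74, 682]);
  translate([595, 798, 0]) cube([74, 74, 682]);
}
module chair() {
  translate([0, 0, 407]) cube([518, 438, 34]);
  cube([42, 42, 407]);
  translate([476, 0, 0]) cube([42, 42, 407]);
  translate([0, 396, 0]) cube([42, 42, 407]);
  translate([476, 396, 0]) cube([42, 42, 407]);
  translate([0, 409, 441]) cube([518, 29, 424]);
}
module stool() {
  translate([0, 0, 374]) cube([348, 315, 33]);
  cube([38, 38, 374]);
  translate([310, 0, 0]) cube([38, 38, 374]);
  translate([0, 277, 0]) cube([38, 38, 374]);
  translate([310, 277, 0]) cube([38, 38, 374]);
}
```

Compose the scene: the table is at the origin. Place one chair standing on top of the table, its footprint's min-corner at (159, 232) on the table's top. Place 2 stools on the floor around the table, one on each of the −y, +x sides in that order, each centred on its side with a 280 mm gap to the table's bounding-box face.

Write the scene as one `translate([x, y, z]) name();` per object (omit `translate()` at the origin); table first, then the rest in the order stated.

table();
translate([159, 232, 732]) chair();
translate([172, -595, 0]) stool();
translate([972, 290, 0]) stool();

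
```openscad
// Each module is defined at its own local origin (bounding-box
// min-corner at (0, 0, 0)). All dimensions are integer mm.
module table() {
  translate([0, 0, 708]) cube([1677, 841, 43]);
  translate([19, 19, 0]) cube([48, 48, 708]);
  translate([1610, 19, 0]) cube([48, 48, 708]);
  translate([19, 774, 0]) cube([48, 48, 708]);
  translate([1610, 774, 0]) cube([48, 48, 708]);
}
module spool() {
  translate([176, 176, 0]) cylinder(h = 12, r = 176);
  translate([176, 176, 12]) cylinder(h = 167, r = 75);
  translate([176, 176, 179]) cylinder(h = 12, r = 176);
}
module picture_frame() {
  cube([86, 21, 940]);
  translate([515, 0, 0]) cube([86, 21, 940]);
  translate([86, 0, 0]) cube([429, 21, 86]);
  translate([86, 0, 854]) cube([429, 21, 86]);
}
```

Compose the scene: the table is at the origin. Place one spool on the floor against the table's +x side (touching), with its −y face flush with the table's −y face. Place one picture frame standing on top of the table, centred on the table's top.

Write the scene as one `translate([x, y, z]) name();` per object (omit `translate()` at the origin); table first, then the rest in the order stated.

table();
translate([1677, 0, 0]) spool();
translate([538, 410, 751]) picture_frame();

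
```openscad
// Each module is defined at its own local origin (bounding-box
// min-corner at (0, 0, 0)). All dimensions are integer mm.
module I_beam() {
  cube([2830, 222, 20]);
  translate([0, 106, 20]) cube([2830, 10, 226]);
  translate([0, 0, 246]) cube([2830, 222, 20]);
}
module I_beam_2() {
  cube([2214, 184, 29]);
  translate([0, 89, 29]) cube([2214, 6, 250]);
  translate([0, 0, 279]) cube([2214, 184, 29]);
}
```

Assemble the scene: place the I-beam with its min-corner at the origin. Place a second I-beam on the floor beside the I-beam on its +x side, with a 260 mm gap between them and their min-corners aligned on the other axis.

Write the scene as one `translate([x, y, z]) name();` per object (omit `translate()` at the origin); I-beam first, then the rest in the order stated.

I_beam();
translate([3090, 0, 0]) I_beam_2();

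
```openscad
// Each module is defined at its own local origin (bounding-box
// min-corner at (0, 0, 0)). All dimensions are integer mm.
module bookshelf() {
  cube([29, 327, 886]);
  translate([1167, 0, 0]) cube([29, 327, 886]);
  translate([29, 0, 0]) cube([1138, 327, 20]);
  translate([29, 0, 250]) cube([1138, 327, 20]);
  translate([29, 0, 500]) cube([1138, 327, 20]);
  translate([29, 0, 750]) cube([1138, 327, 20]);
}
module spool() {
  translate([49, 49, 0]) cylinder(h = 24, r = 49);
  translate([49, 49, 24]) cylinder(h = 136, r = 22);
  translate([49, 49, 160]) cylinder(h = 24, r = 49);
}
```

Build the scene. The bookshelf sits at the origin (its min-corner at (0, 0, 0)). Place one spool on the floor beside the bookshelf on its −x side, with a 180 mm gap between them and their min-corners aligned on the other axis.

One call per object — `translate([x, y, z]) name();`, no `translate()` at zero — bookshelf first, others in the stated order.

bookshelf();
translate([-278, 0, 0]) spool();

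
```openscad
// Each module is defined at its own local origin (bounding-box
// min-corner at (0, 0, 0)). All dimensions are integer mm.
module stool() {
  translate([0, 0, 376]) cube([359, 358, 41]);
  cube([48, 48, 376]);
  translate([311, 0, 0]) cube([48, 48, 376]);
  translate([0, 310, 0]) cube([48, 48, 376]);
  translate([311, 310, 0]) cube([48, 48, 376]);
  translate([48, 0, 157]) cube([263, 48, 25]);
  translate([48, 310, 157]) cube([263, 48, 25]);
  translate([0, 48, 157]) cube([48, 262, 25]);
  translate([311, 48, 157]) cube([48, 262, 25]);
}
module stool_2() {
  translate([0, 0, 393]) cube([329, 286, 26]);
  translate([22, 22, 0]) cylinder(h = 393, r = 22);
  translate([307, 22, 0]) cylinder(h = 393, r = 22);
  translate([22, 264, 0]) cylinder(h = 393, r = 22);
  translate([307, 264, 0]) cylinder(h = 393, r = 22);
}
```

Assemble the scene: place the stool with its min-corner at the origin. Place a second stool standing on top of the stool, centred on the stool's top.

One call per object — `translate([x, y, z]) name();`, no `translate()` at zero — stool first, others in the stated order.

stool();
translate([15, 36, 417]) stool_2();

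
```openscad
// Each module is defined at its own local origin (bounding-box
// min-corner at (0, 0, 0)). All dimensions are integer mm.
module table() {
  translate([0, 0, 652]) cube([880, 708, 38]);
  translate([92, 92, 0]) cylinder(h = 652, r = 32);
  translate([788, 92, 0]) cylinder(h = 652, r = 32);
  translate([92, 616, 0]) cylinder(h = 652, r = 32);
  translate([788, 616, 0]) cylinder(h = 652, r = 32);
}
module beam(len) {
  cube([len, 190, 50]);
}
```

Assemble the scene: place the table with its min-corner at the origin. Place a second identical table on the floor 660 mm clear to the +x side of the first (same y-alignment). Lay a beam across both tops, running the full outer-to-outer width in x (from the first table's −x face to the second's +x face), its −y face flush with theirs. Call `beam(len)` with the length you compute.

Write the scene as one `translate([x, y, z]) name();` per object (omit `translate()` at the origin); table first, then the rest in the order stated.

table();
translate([1540, 0, 0]) table();
translate([0, 0, 690]) beam(2420);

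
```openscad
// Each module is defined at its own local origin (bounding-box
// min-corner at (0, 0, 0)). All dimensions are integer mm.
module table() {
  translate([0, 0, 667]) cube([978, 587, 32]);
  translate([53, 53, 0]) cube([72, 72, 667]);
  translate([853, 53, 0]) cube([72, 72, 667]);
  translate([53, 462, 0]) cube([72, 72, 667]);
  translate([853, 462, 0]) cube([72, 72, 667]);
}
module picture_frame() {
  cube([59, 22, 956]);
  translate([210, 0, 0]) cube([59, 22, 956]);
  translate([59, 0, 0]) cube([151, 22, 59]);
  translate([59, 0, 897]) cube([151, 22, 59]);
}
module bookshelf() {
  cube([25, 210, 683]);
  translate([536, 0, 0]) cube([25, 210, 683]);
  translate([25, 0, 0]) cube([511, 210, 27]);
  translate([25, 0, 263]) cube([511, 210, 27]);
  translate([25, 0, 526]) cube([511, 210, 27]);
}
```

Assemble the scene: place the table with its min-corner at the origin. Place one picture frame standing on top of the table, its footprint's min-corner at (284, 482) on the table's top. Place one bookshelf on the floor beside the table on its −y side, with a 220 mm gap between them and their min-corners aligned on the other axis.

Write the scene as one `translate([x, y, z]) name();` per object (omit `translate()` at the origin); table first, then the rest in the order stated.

table();
translate([284, 482, 699]) picture_frame();
translate([0, -430, 0]) bookshelf();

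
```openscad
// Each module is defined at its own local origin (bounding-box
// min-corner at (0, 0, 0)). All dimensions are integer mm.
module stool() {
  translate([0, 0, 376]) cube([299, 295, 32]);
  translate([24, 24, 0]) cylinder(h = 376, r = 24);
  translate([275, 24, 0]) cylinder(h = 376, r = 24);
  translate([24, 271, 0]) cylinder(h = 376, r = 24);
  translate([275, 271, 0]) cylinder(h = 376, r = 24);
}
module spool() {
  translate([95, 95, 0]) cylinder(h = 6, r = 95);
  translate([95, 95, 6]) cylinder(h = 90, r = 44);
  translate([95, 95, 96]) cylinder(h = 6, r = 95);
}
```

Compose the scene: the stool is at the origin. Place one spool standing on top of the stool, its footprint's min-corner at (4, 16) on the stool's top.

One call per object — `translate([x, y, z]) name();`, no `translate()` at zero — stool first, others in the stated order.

stool();
translate([4, 16, 408]) spool();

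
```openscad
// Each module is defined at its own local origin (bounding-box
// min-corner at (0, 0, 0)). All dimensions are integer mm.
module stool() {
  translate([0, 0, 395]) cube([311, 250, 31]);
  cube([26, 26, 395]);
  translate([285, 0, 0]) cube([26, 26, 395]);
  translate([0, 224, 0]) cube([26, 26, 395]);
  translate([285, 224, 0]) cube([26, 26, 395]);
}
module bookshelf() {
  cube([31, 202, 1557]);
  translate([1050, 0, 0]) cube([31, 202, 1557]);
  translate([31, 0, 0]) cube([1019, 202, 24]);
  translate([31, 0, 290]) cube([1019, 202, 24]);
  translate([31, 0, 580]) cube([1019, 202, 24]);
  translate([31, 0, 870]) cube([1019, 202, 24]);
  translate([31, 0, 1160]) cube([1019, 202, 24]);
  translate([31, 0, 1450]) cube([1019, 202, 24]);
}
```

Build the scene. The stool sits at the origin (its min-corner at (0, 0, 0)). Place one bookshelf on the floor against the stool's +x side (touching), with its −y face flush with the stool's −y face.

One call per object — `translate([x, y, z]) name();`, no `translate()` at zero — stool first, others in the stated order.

stool();
translate([311, 0, 0]) bookshelf();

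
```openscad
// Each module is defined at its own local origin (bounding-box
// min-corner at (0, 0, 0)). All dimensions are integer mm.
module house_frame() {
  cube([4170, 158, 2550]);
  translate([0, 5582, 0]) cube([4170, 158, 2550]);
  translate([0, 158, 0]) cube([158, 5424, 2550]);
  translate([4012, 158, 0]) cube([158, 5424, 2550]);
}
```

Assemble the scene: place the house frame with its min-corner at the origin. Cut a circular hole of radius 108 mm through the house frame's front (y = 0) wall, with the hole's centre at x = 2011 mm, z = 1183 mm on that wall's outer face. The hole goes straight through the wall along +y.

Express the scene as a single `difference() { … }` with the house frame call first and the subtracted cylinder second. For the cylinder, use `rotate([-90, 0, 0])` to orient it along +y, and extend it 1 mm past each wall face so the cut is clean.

difference() {
  house_frame();
  translate([2011, -1, 1183]) rotate([-90, 0, 0]) cylinder(h = 160, r = 108);
}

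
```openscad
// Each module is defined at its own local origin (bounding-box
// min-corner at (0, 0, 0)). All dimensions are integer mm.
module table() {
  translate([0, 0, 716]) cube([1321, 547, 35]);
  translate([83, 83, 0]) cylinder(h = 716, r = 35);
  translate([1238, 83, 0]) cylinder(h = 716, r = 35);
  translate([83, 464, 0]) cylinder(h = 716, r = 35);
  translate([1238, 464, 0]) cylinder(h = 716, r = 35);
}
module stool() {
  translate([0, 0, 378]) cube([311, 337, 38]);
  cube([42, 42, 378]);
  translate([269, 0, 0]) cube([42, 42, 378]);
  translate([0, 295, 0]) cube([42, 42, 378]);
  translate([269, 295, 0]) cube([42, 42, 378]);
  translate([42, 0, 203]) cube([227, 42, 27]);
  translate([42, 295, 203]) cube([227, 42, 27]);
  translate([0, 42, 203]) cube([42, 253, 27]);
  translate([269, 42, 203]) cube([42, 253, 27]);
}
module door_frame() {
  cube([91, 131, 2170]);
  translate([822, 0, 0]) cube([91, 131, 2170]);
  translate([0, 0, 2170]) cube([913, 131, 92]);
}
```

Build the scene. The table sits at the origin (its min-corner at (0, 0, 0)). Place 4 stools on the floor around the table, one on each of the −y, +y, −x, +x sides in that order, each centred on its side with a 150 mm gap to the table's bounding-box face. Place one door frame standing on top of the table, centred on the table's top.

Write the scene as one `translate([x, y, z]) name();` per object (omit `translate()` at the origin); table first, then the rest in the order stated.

table();
translate([505, -487, 0]) stool();
translate([505, 697, 0]) stool();
translate([-461, 105, 0]) stool();
translate([1471, 105, 0]) stool();
translate([204, 208, 751]) door_frame();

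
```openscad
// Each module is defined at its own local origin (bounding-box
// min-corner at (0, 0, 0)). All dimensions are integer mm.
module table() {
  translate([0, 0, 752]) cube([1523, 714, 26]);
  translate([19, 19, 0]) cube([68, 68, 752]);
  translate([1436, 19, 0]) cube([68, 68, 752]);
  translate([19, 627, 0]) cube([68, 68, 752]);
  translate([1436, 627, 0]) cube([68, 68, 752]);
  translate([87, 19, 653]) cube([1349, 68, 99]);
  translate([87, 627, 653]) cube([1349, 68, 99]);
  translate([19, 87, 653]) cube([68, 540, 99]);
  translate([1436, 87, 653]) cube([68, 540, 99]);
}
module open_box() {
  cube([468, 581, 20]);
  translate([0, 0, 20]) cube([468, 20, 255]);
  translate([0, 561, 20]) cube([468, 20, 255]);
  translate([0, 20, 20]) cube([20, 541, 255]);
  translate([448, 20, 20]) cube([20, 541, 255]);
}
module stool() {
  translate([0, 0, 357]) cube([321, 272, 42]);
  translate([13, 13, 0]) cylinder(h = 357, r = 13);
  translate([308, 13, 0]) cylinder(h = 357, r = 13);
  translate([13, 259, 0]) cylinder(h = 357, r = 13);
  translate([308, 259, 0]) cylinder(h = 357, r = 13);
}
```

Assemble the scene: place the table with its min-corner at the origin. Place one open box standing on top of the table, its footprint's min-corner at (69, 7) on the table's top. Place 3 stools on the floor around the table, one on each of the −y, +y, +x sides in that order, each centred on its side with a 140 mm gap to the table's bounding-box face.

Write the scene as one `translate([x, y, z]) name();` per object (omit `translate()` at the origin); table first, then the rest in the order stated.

table();
translate([69, 7, 778]) open_box();
translate([601, -412, 0]) stool();
translate([601, 854, 0]) stool();
translate([1663, 221, 0]) stool();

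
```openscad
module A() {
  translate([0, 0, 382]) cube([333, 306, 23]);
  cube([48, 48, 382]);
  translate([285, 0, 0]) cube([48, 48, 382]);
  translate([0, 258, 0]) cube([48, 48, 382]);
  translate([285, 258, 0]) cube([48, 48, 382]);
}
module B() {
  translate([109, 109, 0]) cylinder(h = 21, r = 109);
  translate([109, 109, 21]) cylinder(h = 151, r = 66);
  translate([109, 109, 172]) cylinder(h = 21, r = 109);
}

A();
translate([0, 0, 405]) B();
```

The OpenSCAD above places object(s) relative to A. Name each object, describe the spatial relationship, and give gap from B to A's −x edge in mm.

The spool's min-x is at 0; the stool's min-x is 0; gap = 0 mm.

A is a stool. B is a spool. The spool is on top of the stool. The gap from the spool to the stool's −x edge is 0 mm.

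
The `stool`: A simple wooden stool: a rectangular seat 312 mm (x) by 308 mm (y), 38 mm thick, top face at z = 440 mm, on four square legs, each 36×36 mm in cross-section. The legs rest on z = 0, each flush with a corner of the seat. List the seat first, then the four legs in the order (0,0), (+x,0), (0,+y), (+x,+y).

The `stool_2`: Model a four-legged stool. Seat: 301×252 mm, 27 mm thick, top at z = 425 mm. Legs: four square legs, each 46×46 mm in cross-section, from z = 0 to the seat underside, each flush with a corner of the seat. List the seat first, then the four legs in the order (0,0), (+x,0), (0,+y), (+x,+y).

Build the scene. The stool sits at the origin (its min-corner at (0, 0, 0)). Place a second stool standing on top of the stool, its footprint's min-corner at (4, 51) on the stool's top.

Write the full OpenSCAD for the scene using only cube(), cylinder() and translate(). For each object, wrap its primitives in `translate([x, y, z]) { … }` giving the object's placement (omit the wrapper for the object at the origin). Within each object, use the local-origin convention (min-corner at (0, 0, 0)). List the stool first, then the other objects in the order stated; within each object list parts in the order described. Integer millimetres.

translate([0, 0, 402]) cube([312, 308, 38]);
cube([36, 36, 402]);
translate([276, 0, 0]) cube([36, 36, 402]);
translate([0, 272, 0]) cube([36, 36, 402]);
translate([276, 272, 0]) cube([36, 36, 402]);
translate([4, 51, 440]) {
  translate([0, 0, 398]) cube([301, 252, 27]);
  cube([46, 46, 398]);
  translate([255, 0, 0]) cube([46, 46, 398]);
  translate([0, 206, 0]) cube([46, 46, 398]);
  translate([255, 206, 0]) cube([46, 46, 398]);
}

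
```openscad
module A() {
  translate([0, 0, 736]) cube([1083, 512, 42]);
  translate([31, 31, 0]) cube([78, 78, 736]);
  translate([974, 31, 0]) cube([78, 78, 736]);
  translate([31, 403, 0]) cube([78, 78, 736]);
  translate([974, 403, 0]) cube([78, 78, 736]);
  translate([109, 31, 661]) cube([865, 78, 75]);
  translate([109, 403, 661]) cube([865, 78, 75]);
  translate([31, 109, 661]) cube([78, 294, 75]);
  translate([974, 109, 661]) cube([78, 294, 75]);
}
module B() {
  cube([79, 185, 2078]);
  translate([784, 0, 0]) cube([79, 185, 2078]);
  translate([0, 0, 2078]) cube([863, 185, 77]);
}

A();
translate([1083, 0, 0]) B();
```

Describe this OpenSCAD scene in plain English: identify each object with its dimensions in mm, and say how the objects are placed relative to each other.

A is a table: top 1083 mm (x) × 512 mm (y), 42 mm thick, upper face at z = 778 mm, on four 78×78 mm square legs, each inset 31 mm from the nearest pair of top edges, running from z = 0 to the bottom of the top. Four apron rails, 78 mm thick and 75 mm tall, run between adjacent legs with their top edges flush with the underside of the top and their outer faces flush with the legs' outer faces.

B is a rectangular door frame: two vertical jambs of 79×185 mm section, 2078 mm tall, with a clear opening 705 mm wide between their inner faces. A header 77 mm tall and 185 mm deep lies on top of the jambs and spans the full outside width.

The door frame is against the table's +x side, with their −y faces flush.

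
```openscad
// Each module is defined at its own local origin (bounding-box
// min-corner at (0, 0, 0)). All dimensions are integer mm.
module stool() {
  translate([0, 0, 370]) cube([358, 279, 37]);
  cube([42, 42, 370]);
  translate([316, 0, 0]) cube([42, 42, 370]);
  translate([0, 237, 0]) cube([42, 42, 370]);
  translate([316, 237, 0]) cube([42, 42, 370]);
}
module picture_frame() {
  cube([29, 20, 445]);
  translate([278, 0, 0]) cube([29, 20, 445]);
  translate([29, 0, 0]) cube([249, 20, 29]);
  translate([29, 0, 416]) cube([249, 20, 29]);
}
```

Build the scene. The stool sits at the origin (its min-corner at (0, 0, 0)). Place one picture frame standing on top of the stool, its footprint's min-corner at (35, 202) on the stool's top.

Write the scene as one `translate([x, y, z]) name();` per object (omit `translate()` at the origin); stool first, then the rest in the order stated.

stool();
translate([35, 202, 407]) picture_frame();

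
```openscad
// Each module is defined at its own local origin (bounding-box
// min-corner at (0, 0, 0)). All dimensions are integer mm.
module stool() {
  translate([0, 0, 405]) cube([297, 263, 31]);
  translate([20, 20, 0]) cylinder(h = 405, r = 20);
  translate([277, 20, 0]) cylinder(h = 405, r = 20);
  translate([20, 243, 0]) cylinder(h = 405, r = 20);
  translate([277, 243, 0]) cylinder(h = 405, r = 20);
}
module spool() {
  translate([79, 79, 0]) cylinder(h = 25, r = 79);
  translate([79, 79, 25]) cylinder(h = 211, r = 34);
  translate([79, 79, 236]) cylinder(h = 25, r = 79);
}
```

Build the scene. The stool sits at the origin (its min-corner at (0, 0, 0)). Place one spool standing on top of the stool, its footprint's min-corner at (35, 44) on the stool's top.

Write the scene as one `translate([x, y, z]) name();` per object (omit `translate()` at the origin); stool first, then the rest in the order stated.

stool();
translate([35, 44, 436]) spool();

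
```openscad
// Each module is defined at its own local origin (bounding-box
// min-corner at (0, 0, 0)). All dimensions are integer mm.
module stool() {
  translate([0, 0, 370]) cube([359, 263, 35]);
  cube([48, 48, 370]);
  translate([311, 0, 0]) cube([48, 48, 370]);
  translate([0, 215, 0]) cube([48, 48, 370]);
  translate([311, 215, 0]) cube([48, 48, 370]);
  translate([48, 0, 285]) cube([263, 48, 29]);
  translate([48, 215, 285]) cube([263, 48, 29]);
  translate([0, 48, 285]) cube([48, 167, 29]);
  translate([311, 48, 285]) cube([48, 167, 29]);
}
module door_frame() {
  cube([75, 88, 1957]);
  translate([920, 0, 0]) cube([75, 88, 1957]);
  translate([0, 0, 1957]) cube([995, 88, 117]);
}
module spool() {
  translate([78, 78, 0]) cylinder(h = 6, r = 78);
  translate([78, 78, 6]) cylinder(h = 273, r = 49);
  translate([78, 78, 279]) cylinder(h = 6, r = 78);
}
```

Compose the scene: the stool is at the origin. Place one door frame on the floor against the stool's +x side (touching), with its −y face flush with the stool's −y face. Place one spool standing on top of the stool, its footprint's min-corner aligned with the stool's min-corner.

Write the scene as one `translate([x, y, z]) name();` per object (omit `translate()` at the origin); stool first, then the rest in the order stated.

stool();
translate([359, 0, 0]) door_frame();
translate([0, 0, 405]) spool();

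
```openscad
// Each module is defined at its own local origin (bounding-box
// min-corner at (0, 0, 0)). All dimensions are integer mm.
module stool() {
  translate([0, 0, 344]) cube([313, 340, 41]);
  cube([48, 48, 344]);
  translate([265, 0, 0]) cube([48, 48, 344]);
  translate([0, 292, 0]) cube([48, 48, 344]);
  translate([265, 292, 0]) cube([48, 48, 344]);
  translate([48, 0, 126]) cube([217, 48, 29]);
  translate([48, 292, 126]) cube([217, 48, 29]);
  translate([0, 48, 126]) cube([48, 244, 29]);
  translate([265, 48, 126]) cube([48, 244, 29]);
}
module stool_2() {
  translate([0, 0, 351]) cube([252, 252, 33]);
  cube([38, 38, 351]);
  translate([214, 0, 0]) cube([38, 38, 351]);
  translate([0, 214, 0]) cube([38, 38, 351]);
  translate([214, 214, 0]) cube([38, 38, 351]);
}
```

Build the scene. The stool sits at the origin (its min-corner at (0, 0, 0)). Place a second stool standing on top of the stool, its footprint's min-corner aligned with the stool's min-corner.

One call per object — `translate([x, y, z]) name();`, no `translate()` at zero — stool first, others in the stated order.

stool();
translate([0, 0, 385]) stool_2();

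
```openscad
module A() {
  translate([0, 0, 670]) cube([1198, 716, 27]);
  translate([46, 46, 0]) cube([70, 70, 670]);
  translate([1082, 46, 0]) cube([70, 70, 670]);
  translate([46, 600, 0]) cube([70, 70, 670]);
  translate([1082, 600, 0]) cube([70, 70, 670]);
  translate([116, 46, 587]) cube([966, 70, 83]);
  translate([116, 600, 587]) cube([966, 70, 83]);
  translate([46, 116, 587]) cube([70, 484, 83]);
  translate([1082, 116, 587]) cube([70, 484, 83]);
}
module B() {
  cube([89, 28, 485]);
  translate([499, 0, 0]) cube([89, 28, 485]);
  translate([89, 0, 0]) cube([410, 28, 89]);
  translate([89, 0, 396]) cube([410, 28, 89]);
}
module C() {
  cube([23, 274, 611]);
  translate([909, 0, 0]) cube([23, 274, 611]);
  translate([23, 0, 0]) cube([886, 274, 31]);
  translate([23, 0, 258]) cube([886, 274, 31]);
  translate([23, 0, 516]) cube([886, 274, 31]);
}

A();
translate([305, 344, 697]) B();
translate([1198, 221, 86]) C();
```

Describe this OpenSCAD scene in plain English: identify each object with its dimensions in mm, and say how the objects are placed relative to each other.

A is a table with a 1198×716 mm rectangular top, 27 mm thick, top surface at z = 697 mm, supported by four 70×70 mm square legs, each inset 46 mm from the nearest pair of top edges, running from the floor. Four apron rails, 70 mm thick and 83 mm tall, run between adjacent legs with their top edges flush with the underside of the top and their outer faces flush with the legs' outer faces.

B is a picture frame with a 410×307 mm rectangular opening (x by z) and a uniform 89 mm border on every side. Frame depth is 28 mm along y. It is built from two vertical stiles running the full outside height and two horizontal rails spanning the gap between the stiles.

C is an open bookshelf. Two side panels, each 23 mm thick, 274 mm deep and 611 mm tall, stand 932 mm apart (outside-to-outside). Between them sit 3 shelves, each 31 mm thick and 274 mm deep, spanning the full gap between the sides. The bottom shelf rests on the floor (its underside at z = 0) and the clear gap between one shelf's top and the next shelf's underside is 227 mm.

The picture frame is on top of the table, centred. The bookshelf is beside the table with their tops flush at z = 697.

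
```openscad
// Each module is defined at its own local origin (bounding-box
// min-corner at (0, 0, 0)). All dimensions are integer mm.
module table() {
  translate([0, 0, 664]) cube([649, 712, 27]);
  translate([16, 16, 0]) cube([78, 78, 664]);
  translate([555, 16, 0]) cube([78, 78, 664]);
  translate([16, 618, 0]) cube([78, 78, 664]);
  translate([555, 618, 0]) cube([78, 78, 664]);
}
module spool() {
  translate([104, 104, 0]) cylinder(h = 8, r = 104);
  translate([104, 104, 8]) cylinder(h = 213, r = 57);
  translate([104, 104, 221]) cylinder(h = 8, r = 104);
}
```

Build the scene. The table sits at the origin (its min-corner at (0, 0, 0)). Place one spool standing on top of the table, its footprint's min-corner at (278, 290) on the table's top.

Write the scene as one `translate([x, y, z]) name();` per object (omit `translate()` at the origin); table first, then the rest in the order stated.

table();
translate([278, 290, 691]) spool();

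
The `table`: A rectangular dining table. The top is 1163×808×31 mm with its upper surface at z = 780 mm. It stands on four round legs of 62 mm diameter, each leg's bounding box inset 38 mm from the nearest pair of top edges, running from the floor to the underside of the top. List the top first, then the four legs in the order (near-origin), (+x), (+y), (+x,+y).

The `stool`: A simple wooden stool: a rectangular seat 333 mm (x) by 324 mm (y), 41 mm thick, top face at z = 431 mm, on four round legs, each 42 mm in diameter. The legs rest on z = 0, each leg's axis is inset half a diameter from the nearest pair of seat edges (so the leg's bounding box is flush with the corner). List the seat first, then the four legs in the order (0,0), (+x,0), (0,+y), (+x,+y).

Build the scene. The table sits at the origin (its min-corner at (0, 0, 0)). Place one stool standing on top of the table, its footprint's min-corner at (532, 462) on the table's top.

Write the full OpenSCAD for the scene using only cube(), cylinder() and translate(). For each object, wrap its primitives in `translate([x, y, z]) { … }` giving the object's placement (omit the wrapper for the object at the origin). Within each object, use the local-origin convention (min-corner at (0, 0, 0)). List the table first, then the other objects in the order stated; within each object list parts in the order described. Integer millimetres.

translate([0, 0, 749]) cube([1163, 808, 31]);
translate([69, 69, 0]) cylinder(h = 749, r = 31);
translate([1094, 69, 0]) cylinder(h = 749, r = 31);
translate([69, 739, 0]) cylinder(h = 749, r = 31);
translate([1094, 739, 0]) cylinder(h = 749, r = 31);
translate([532, 462, 780]) {
  translate([0, 0, 390]) cube([333, 324, 41]);
  translate([21, 21, 0]) cylinder(h = 390, r = 21);
  translate([312, 21, 0]) cylinder(h = 390, r = 21);
  translate([21, 303, 0]) cylinder(h = 390, r = 21);
  translate([312, 303, 0]) cylinder(h = 390, r = 21);
}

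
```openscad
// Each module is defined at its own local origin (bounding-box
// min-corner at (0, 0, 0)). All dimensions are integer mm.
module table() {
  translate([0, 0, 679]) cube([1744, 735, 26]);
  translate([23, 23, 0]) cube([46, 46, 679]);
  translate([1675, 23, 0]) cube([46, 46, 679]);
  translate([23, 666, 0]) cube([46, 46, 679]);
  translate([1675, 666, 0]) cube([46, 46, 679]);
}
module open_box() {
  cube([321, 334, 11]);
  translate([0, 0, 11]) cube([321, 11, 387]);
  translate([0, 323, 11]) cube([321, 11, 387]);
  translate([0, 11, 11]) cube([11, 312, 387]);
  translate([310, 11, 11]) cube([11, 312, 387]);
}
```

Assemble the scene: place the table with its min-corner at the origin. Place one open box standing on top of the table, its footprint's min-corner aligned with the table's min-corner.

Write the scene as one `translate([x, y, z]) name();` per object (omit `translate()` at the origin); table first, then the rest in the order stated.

table();
translate([0, 0, 705]) open_box();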